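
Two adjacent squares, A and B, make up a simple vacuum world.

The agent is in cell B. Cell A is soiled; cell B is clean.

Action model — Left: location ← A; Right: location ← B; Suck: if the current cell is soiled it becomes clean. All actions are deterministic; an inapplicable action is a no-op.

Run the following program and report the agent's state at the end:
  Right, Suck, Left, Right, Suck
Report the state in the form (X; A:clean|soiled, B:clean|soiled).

(B; A:soiled, B:clean)

t=1 Right ⇒ (B; A:soiled, B:clean)
t=2 Suck ⇒ (B; A:soiled, B:clean)
t=3 Left ⇒ (A; A:soiled, B:clean)
t=4 Right ⇒ (B; A:soiled, B:clean)
t=5 Suck ⇒ (B; A:soiled, B:clean)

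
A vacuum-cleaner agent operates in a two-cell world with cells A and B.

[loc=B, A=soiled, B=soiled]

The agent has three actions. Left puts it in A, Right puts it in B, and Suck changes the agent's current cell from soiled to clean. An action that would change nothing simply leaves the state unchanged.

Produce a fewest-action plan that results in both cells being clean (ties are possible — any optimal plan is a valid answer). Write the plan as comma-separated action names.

1. Suck → (B; A:soiled, B:clean)
2. Left → (A; A:soiled, B:clean)
3. Suck → (A; A:clean, B:clean)
min 3: Suck B + move + Suck A

Suck, Left, Suck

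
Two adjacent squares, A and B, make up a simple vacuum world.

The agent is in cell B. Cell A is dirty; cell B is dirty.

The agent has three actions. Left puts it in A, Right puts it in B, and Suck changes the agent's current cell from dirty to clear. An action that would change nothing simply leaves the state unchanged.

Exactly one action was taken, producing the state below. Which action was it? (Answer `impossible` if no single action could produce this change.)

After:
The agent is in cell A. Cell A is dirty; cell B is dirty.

Left

try  Left: in A — A dirty, B dirty  ← match
try Right: in B — A dirty, B dirty
try  Suck: in B — A dirty, B clear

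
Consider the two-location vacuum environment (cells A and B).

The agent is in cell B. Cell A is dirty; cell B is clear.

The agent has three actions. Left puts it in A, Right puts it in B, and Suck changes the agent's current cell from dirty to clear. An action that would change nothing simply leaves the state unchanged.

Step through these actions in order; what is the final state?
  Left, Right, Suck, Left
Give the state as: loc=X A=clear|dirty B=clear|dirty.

loc=A A=dirty B=clear

step 1/4 (Left): loc=A A=dirty B=clear
step 2/4 (Right): loc=B A=dirty B=clear
step 3/4 (Suck): loc=B A=dirty B=clear
step 4/4 (Left): loc=A A=dirty B=clear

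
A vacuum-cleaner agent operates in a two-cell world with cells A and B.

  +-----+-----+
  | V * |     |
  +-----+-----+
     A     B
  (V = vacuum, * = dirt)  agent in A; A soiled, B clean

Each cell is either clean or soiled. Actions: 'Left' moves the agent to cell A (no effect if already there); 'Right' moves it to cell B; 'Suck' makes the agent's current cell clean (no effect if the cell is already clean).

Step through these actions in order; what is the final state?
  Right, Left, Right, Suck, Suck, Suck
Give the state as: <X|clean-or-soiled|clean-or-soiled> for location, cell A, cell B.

[1] after Right: <B|soiled|clean>
[2] after Left: <A|soiled|clean>
[3] after Right: <B|soiled|clean>
[4] after Suck: <B|soiled|clean>
[5] after Suck: <B|soiled|clean>
[6] after Suck: <B|soiled|clean>

<B|soiled|clean>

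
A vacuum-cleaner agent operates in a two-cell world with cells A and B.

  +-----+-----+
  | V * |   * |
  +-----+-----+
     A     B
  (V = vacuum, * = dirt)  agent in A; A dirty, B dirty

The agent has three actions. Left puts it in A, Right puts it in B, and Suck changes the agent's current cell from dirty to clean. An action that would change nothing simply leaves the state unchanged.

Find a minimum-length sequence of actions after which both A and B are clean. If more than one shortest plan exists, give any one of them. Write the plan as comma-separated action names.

Suck, Right, Suck

1) do Suck; now (A; A:clean, B:dirty)
2) do Right; now (B; A:clean, B:dirty)
3) do Suck; now (B; A:clean, B:clean)
min 3: Suck A + move + Suck B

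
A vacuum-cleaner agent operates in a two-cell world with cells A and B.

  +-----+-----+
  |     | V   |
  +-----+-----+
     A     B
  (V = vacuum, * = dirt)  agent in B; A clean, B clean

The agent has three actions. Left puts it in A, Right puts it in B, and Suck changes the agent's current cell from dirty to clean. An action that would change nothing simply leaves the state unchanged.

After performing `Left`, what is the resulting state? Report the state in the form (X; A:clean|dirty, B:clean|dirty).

start: (B; A:clean, B:clean)
1. Left → (A; A:clean, B:clean)

(A; A:clean, B:clean)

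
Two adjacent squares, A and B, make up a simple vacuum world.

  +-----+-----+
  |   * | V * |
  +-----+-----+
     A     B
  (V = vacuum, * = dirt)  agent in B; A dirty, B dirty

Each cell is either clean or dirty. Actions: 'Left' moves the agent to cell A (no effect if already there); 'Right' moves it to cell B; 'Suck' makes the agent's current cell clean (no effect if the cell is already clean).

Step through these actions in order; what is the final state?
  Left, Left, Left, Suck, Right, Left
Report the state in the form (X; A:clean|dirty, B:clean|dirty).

1. Left → (A; A:dirty, B:dirty)
2. Left → (A; A:dirty, B:dirty)
3. Left → (A; A:dirty, B:dirty)
4. Suck → (A; A:clean, B:dirty)
5. Right → (B; A:clean, B:dirty)
6. Left → (A; A:clean, B:dirty)

(A; A:clean, B:dirty)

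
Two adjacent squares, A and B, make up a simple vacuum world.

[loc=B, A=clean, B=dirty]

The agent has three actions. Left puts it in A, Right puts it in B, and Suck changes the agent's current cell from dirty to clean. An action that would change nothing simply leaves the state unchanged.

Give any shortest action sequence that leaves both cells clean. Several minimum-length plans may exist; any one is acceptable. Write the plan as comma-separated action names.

Suck (#1): in B — A clean, B clean
min 1: B is dirty, one Suck

Suck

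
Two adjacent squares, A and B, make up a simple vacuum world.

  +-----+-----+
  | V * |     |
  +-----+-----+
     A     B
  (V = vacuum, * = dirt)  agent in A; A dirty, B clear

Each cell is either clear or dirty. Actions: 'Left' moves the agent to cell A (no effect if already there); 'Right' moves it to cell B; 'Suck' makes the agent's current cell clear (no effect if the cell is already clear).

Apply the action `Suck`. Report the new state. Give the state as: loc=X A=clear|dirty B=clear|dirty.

start: loc=A A=dirty B=clear
t=1 Suck ⇒ loc=A A=clear B=clear

loc=A A=clear B=clear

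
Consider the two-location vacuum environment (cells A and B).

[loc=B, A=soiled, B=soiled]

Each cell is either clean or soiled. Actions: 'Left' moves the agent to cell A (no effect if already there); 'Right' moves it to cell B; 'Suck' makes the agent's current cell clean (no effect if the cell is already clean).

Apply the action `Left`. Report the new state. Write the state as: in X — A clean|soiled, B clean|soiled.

start: in B — A soiled, B soiled
Left (#1): in A — A soiled, B soiled

in A — A soiled, B soiled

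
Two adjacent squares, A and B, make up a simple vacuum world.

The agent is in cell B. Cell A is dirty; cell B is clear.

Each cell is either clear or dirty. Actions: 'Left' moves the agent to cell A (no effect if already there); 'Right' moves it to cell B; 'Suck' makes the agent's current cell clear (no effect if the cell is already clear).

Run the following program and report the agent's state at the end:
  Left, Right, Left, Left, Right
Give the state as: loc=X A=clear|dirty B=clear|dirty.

1. Left → loc=A A=dirty B=clear
2. Right → loc=B A=dirty B=clear
3. Left → loc=A A=dirty B=clear
4. Left → loc=A A=dirty B=clear
5. Right → loc=B A=dirty B=clear

loc=B A=dirty B=clear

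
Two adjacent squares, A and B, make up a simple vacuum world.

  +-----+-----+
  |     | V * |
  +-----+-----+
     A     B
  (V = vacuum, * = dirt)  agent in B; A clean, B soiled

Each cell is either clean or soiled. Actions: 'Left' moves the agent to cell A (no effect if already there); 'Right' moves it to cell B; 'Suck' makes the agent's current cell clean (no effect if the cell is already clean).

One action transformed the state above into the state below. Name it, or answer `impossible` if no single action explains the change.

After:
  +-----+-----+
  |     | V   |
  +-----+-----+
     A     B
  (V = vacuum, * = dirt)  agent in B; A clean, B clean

Suck

try  Left: in A — A clean, B soiled
try Right: in B — A clean, B soiled
try  Suck: in B — A clean, B clean  ← match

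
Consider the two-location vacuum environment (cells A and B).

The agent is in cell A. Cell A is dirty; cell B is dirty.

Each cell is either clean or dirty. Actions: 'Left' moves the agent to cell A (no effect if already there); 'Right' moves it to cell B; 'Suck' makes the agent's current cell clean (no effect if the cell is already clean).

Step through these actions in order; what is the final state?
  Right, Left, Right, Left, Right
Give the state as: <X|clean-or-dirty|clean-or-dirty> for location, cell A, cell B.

<B|dirty|dirty>

step 1/5 (Right): <B|dirty|dirty>
step 2/5 (Left): <A|dirty|dirty>
step 3/5 (Right): <B|dirty|dirty>
step 4/5 (Left): <A|dirty|dirty>
step 5/5 (Right): <B|dirty|dirty>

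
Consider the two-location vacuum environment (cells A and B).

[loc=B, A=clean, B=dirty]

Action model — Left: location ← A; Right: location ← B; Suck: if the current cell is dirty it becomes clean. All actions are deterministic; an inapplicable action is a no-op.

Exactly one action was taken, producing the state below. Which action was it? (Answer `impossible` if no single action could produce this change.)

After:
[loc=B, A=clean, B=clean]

try  Left: (A; A:clean, B:dirty)
try Right: (B; A:clean, B:dirty)
try  Suck: (B; A:clean, B:clean)  ← match

Suck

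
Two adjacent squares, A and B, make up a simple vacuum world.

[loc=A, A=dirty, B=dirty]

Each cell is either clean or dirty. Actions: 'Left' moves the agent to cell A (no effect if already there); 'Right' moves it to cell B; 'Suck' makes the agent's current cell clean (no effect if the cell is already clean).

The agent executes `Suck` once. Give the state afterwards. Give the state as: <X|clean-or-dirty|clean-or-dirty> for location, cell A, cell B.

<A|clean|dirty>

start: <A|dirty|dirty>
t=1 Suck ⇒ <A|clean|dirty>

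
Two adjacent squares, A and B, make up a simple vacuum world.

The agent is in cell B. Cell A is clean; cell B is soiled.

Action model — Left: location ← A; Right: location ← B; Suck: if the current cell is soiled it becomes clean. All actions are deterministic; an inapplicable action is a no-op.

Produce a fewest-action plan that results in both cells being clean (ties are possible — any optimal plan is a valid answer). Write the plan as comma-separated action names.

1) do Suck; now <B|clean|clean>
min 1: B is soiled, one Suck

Suck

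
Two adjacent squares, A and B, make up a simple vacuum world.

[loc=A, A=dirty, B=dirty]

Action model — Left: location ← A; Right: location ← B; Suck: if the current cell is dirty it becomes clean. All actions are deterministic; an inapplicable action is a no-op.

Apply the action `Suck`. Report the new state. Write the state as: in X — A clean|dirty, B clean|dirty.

start: in A — A dirty, B dirty
Suck (#1): in A — A clean, B dirty

in A — A clean, B dirty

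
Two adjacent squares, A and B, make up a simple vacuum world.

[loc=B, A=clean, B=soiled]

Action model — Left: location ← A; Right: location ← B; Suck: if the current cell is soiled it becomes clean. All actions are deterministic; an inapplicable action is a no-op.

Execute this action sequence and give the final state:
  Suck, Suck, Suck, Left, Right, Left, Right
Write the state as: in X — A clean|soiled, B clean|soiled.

in B — A clean, B clean

1) do Suck; now in B — A clean, B clean
2) do Suck; now in B — A clean, B clean
3) do Suck; now in B — A clean, B clean
4) do Left; now in A — A clean, B clean
5) do Right; now in B — A clean, B clean
6) do Left; now in A — A clean, B clean
7) do Right; now in B — A clean, B clean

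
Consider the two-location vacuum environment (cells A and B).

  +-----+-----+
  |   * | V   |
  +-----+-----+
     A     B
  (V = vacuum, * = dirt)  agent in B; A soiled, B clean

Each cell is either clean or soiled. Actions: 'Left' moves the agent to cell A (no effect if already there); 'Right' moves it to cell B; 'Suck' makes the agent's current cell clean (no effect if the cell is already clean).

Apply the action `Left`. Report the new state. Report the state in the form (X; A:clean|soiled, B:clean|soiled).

(A; A:soiled, B:clean)

start: (B; A:soiled, B:clean)
step 1/1 (Left): (A; A:soiled, B:clean)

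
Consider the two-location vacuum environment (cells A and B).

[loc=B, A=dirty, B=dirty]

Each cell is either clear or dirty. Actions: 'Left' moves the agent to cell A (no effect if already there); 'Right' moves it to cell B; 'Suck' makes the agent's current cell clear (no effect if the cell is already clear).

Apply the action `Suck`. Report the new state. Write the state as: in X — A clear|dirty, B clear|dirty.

in B — A dirty, B clear

start: in B — A dirty, B dirty
Suck (#1): in B — A dirty, B clear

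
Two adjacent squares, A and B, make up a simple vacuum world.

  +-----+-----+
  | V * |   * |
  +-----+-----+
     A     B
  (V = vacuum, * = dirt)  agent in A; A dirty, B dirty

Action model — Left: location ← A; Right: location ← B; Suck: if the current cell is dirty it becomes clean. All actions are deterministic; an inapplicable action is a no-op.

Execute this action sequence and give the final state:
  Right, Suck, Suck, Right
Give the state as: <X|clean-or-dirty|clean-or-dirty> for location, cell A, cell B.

Right (#1): <B|dirty|dirty>
Suck (#2): <B|dirty|clean>
Suck (#3): <B|dirty|clean>
Right (#4): <B|dirty|clean>

<B|dirty|clean>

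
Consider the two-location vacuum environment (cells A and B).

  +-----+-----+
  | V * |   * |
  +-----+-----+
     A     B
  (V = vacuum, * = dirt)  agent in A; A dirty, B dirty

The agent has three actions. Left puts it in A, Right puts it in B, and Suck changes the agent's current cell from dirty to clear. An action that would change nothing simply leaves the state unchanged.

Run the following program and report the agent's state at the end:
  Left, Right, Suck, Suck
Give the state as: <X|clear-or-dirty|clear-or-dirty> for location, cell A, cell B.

step 1/4 (Left): <A|dirty|dirty>
step 2/4 (Right): <B|dirty|dirty>
step 3/4 (Suck): <B|dirty|clear>
step 4/4 (Suck): <B|dirty|clear>

<B|dirty|clear>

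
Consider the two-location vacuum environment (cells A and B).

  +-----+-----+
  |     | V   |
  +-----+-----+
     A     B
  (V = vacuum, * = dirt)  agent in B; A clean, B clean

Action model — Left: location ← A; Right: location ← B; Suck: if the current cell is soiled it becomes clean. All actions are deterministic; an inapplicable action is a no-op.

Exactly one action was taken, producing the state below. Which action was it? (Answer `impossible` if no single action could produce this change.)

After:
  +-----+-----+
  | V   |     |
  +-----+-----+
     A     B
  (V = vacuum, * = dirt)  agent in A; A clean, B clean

try  Left: in A — A clean, B clean  ← match
try Right: in B — A clean, B clean
try  Suck: in B — A clean, B clean

Left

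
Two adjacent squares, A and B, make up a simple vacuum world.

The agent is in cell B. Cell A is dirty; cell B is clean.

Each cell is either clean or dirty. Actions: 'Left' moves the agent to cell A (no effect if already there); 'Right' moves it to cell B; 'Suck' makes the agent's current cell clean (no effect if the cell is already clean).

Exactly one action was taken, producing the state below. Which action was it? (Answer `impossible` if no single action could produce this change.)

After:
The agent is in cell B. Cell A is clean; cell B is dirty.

impossible

try  Left: loc=A A=dirty B=clean
try Right: loc=B A=dirty B=clean
try  Suck: loc=B A=dirty B=clean
no single action produces the after-state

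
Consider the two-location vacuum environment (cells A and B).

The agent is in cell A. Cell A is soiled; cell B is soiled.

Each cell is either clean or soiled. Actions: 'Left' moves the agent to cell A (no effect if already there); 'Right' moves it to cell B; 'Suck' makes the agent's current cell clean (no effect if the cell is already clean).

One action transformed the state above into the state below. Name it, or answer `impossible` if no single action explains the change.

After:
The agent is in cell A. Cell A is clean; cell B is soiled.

Suck

try  Left: <A|soiled|soiled>
try Right: <B|soiled|soiled>
try  Suck: <A|clean|soiled>  ← match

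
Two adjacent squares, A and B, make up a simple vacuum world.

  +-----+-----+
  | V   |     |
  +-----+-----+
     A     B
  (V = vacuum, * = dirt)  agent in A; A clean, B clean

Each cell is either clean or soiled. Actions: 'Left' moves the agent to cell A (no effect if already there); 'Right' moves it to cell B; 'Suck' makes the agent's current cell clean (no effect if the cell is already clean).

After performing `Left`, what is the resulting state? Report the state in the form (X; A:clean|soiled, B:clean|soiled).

start: (A; A:clean, B:clean)
1. Left → (A; A:clean, B:clean)

(A; A:clean, B:clean)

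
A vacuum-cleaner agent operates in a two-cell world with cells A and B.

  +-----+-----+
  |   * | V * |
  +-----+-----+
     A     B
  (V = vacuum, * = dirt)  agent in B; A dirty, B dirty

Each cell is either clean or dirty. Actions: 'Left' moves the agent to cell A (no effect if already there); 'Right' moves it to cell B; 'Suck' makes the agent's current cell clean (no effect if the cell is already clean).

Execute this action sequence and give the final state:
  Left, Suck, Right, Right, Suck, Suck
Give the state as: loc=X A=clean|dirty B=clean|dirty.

loc=B A=clean B=clean

Left (#1): loc=A A=dirty B=dirty
Suck (#2): loc=A A=clean B=dirty
Right (#3): loc=B A=clean B=dirty
Right (#4): loc=B A=clean B=dirty
Suck (#5): loc=B A=clean B=clean
Suck (#6): loc=B A=clean B=clean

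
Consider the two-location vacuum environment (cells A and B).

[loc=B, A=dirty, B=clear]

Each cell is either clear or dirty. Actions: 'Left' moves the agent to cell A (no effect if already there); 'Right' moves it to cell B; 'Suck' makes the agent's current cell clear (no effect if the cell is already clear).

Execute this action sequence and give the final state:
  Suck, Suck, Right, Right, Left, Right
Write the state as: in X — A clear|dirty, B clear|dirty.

in B — A dirty, B clear

1. Suck → in B — A dirty, B clear
2. Suck → in B — A dirty, B clear
3. Right → in B — A dirty, B clear
4. Right → in B — A dirty, B clear
5. Left → in A — A dirty, B clear
6. Right → in B — A dirty, B clear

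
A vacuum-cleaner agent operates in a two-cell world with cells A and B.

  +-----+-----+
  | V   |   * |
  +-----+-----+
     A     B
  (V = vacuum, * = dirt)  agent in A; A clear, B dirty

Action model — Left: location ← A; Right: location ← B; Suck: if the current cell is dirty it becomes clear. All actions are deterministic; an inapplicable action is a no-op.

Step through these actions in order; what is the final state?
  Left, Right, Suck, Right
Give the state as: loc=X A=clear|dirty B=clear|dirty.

[1] after Left: loc=A A=clear B=dirty
[2] after Right: loc=B A=clear B=dirty
[3] after Suck: loc=B A=clear B=clear
[4] after Right: loc=B A=clear B=clear

loc=B A=clear B=clear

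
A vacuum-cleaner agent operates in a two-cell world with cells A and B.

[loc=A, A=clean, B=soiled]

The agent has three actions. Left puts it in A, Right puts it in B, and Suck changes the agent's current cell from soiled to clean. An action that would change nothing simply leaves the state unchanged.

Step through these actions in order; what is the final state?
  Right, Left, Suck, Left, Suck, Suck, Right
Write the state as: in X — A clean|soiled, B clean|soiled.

in B — A clean, B soiled

step 1/7 (Right): in B — A clean, B soiled
step 2/7 (Left): in A — A clean, B soiled
step 3/7 (Suck): in A — A clean, B soiled
step 4/7 (Left): in A — A clean, B soiled
step 5/7 (Suck): in A — A clean, B soiled
step 6/7 (Suck): in A — A clean, B soiled
step 7/7 (Right): in B — A clean, B soiled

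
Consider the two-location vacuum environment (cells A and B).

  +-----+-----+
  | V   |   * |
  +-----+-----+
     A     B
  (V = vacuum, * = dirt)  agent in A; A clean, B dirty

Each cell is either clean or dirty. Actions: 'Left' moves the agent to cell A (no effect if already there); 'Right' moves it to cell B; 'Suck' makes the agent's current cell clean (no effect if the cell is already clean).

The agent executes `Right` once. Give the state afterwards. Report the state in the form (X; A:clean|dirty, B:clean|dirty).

start: (A; A:clean, B:dirty)
Right (#1): (B; A:clean, B:dirty)

(B; A:clean, B:dirty)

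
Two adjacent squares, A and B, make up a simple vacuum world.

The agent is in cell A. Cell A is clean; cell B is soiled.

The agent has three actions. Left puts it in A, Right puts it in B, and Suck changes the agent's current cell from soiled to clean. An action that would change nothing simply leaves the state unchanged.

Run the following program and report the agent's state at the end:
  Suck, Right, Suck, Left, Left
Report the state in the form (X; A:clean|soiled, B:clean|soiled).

(A; A:clean, B:clean)

1) do Suck; now (A; A:clean, B:soiled)
2) do Right; now (B; A:clean, B:soiled)
3) do Suck; now (B; A:clean, B:clean)
4) do Left; now (A; A:clean, B:clean)
5) do Left; now (A; A:clean, B:clean)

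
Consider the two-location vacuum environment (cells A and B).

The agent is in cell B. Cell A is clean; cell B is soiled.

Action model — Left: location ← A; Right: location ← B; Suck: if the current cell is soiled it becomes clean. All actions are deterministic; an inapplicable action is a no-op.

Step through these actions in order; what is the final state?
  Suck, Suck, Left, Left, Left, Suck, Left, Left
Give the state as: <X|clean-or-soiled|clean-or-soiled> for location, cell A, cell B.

<A|clean|clean>

[1] after Suck: <B|clean|clean>
[2] after Suck: <B|clean|clean>
[3] after Left: <A|clean|clean>
[4] after Left: <A|clean|clean>
[5] after Left: <A|clean|clean>
[6] after Suck: <A|clean|clean>
[7] after Left: <A|clean|clean>
[8] after Left: <A|clean|clean>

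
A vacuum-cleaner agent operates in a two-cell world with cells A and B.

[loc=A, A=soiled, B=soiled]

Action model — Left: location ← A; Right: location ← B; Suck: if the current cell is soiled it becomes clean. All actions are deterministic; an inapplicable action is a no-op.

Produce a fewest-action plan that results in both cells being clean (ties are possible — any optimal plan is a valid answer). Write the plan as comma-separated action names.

Suck, Right, Suck

1) do Suck; now in A — A clean, B soiled
2) do Right; now in B — A clean, B soiled
3) do Suck; now in B — A clean, B clean
min 3: Suck A + move + Suck B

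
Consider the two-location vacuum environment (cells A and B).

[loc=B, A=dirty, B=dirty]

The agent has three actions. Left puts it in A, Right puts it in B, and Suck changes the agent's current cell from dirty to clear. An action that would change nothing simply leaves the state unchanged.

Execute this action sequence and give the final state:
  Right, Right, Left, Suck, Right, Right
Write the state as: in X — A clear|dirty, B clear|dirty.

step 1/6 (Right): in B — A dirty, B dirty
step 2/6 (Right): in B — A dirty, B dirty
step 3/6 (Left): in A — A dirty, B dirty
step 4/6 (Suck): in A — A clear, B dirty
step 5/6 (Right): in B — A clear, B dirty
step 6/6 (Right): in B — A clear, B dirty

in B — A clear, B dirty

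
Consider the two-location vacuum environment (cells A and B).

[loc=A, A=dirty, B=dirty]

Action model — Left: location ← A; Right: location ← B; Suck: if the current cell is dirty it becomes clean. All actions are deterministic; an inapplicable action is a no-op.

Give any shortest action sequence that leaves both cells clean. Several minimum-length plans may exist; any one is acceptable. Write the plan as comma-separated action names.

Suck, Right, Suck

1) do Suck; now loc=A A=clean B=dirty
2) do Right; now loc=B A=clean B=dirty
3) do Suck; now loc=B A=clean B=clean
min 3: Suck A + move + Suck B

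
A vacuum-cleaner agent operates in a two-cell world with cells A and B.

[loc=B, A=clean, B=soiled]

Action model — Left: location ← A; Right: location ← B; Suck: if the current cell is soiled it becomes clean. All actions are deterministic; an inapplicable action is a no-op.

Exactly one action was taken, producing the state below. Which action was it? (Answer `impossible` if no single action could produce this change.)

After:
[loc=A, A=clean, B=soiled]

Left

try  Left: loc=A A=clean B=soiled  ← match
try Right: loc=B A=clean B=soiled
try  Suck: loc=B A=clean B=clean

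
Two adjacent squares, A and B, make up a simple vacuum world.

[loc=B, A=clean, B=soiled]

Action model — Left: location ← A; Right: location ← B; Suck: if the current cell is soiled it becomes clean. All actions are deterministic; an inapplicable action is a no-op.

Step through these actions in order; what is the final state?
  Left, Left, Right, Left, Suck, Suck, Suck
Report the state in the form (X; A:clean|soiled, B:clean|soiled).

Left (#1): (A; A:clean, B:soiled)
Left (#2): (A; A:clean, B:soiled)
Right (#3): (B; A:clean, B:soiled)
Left (#4): (A; A:clean, B:soiled)
Suck (#5): (A; A:clean, B:soiled)
Suck (#6): (A; A:clean, B:soiled)
Suck (#7): (A; A:clean, B:soiled)

(A; A:clean, B:soiled)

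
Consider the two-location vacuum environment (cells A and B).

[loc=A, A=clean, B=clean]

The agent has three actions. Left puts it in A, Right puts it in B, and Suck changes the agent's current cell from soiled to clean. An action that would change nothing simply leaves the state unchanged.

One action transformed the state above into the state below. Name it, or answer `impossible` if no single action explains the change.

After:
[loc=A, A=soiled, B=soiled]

impossible

try  Left: <A|clean|clean>
try Right: <B|clean|clean>
try  Suck: <A|clean|clean>
no single action produces the after-state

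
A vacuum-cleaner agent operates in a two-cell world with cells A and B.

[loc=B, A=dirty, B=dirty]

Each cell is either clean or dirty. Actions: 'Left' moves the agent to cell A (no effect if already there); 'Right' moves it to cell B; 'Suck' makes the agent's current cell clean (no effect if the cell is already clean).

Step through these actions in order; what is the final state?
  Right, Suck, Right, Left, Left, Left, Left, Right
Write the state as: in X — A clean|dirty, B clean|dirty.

[1] after Right: in B — A dirty, B dirty
[2] after Suck: in B — A dirty, B clean
[3] after Right: in B — A dirty, B clean
[4] after Left: in A — A dirty, B clean
[5] after Left: in A — A dirty, B clean
[6] after Left: in A — A dirty, B clean
[7] after Left: in A — A dirty, B clean
[8] after Right: in B — A dirty, B clean

in B — A dirty, B clean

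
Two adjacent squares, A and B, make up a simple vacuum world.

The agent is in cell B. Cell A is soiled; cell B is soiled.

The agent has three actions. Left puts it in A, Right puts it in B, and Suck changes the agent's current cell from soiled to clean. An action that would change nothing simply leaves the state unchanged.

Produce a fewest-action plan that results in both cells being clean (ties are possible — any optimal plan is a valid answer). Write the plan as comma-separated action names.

step 1/3 (Suck): loc=B A=soiled B=clean
step 2/3 (Left): loc=A A=soiled B=clean
step 3/3 (Suck): loc=A A=clean B=clean
min 3: Suck B + move + Suck A

Suck, Left, Suck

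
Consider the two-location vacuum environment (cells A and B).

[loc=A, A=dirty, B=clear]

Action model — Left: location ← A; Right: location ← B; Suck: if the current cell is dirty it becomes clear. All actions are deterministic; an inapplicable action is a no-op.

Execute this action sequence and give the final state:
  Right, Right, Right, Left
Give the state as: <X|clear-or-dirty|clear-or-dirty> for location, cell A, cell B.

[1] after Right: <B|dirty|clear>
[2] after Right: <B|dirty|clear>
[3] after Right: <B|dirty|clear>
[4] after Left: <A|dirty|clear>

<A|dirty|clear>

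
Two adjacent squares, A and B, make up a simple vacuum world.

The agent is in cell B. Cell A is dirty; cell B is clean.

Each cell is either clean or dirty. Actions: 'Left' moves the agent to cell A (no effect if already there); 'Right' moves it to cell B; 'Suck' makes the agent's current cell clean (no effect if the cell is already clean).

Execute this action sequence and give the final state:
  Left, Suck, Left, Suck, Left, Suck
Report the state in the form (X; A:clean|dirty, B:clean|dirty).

1. Left → (A; A:dirty, B:clean)
2. Suck → (A; A:clean, B:clean)
3. Left → (A; A:clean, B:clean)
4. Suck → (A; A:clean, B:clean)
5. Left → (A; A:clean, B:clean)
6. Suck → (A; A:clean, B:clean)

(A; A:clean, B:clean)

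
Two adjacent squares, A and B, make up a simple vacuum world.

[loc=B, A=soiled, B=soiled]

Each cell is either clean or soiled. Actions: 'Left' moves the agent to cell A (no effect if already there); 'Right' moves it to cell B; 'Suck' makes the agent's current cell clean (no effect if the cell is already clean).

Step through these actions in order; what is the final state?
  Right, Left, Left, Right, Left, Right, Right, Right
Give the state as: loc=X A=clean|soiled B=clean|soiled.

Right (#1): loc=B A=soiled B=soiled
Left (#2): loc=A A=soiled B=soiled
Left (#3): loc=A A=soiled B=soiled
Right (#4): loc=B A=soiled B=soiled
Left (#5): loc=A A=soiled B=soiled
Right (#6): loc=B A=soiled B=soiled
Right (#7): loc=B A=soiled B=soiled
Right (#8): loc=B A=soiled B=soiled

loc=B A=soiled B=soiled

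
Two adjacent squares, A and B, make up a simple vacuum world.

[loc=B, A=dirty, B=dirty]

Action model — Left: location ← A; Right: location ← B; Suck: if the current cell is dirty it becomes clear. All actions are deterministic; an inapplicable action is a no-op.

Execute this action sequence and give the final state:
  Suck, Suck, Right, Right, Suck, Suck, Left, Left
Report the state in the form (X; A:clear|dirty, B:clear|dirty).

1) do Suck; now (B; A:dirty, B:clear)
2) do Suck; now (B; A:dirty, B:clear)
3) do Right; now (B; A:dirty, B:clear)
4) do Right; now (B; A:dirty, B:clear)
5) do Suck; now (B; A:dirty, B:clear)
6) do Suck; now (B; A:dirty, B:clear)
7) do Left; now (A; A:dirty, B:clear)
8) do Left; now (A; A:dirty, B:clear)

(A; A:dirty, B:clear)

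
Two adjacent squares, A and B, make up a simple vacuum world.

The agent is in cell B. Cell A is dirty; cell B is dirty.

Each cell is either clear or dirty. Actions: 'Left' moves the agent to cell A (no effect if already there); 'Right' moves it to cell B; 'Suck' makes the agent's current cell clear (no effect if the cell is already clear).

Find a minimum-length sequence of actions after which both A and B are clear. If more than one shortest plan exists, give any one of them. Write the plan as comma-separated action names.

Suck, Left, Suck

t=1 Suck ⇒ <B|dirty|clear>
t=2 Left ⇒ <A|dirty|clear>
t=3 Suck ⇒ <A|clear|clear>
min 3: Suck B + move + Suck A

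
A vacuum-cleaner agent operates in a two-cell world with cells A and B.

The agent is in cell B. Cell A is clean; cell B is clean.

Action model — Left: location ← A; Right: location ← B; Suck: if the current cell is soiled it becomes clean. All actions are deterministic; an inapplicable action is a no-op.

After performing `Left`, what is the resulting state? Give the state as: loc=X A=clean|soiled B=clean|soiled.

start: loc=B A=clean B=clean
1. Left → loc=A A=clean B=clean

loc=A A=clean B=clean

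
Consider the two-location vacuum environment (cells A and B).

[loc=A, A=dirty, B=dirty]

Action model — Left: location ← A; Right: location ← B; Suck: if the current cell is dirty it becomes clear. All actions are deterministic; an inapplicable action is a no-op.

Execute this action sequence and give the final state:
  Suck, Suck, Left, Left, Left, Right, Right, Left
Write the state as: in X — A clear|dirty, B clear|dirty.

in A — A clear, B dirty

step 1/8 (Suck): in A — A clear, B dirty
step 2/8 (Suck): in A — A clear, B dirty
step 3/8 (Left): in A — A clear, B dirty
step 4/8 (Left): in A — A clear, B dirty
step 5/8 (Left): in A — A clear, B dirty
step 6/8 (Right): in B — A clear, B dirty
step 7/8 (Right): in B — A clear, B dirty
step 8/8 (Left): in A — A clear, B dirty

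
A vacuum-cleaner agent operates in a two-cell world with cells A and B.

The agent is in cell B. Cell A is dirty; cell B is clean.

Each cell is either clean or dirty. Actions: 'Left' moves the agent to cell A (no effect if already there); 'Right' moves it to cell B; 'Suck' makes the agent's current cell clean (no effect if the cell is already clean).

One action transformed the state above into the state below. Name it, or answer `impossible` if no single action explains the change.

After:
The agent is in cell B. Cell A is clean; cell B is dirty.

impossible

try  Left: (A; A:dirty, B:clean)
try Right: (B; A:dirty, B:clean)
try  Suck: (B; A:dirty, B:clean)
no single action produces the after-state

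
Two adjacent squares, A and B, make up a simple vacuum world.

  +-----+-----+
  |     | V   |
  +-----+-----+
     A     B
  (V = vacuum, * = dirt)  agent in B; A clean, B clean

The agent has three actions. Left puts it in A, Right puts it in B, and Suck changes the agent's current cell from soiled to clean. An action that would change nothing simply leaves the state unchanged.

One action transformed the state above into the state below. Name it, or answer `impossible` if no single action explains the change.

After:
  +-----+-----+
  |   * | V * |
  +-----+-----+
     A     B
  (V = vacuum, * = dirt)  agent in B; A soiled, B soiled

try  Left: in A — A clean, B clean
try Right: in B — A clean, B clean
try  Suck: in B — A clean, B clean
no single action produces the after-state

impossible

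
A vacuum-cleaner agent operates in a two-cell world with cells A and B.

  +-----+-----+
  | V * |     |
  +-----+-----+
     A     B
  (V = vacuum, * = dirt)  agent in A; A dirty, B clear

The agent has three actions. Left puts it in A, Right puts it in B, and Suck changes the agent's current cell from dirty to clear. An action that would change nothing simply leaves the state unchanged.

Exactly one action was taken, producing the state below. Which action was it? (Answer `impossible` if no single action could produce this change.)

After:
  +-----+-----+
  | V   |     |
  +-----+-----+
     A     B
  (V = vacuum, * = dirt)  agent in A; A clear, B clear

try  Left: <A|dirty|clear>
try Right: <B|dirty|clear>
try  Suck: <A|clear|clear>  ← match

Suck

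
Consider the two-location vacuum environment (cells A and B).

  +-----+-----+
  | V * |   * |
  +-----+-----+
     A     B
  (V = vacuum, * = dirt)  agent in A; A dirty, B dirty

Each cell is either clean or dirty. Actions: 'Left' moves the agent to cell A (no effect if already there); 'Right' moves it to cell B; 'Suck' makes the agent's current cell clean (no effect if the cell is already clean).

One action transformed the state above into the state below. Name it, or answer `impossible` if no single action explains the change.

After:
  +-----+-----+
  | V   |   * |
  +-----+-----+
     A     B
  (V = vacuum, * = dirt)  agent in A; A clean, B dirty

Suck

try  Left: loc=A A=dirty B=dirty
try Right: loc=B A=dirty B=dirty
try  Suck: loc=A A=clean B=dirty  ← match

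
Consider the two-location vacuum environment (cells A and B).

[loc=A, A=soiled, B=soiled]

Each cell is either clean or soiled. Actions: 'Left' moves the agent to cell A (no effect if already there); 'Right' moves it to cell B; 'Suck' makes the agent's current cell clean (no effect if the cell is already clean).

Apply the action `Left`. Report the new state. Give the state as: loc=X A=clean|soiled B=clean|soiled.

start: loc=A A=soiled B=soiled
1. Left → loc=A A=soiled B=soiled

loc=A A=soiled B=soiled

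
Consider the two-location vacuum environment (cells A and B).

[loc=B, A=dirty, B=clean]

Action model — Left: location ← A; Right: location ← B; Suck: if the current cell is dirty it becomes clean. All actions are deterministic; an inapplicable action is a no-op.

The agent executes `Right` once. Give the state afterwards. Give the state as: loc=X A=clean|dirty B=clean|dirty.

loc=B A=dirty B=clean

start: loc=B A=dirty B=clean
1) do Right; now loc=B A=dirty B=clean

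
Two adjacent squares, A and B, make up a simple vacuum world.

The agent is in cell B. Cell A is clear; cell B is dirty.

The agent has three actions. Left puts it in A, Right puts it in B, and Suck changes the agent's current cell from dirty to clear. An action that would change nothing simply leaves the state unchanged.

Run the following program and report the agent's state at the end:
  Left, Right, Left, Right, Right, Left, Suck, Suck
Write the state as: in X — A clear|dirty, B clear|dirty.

in A — A clear, B dirty

t=1 Left ⇒ in A — A clear, B dirty
t=2 Right ⇒ in B — A clear, B dirty
t=3 Left ⇒ in A — A clear, B dirty
t=4 Right ⇒ in B — A clear, B dirty
t=5 Right ⇒ in B — A clear, B dirty
t=6 Left ⇒ in A — A clear, B dirty
t=7 Suck ⇒ in A — A clear, B dirty
t=8 Suck ⇒ in A — A clear, B dirty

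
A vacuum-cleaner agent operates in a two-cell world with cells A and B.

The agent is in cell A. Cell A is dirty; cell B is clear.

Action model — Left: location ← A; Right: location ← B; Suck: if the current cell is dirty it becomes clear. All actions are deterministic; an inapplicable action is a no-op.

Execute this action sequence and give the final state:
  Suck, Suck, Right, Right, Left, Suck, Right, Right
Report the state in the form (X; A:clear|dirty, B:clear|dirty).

(B; A:clear, B:clear)

1) do Suck; now (A; A:clear, B:clear)
2) do Suck; now (A; A:clear, B:clear)
3) do Right; now (B; A:clear, B:clear)
4) do Right; now (B; A:clear, B:clear)
5) do Left; now (A; A:clear, B:clear)
6) do Suck; now (A; A:clear, B:clear)
7) do Right; now (B; A:clear, B:clear)
8) do Right; now (B; A:clear, B:clear)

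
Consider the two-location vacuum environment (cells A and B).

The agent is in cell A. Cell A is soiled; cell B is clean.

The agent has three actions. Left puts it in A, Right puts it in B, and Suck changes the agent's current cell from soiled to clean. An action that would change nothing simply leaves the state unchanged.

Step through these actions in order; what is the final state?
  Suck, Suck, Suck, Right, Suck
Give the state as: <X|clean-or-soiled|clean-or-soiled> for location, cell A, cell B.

<B|clean|clean>

[1] after Suck: <A|clean|clean>
[2] after Suck: <A|clean|clean>
[3] after Suck: <A|clean|clean>
[4] after Right: <B|clean|clean>
[5] after Suck: <B|clean|clean>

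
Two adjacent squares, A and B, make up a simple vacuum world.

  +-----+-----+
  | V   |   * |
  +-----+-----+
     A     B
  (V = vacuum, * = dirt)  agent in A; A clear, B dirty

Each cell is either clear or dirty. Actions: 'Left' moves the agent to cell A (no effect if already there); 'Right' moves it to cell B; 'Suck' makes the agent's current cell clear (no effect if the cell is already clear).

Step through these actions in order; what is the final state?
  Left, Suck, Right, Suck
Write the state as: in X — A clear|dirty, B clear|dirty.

in B — A clear, B clear

[1] after Left: in A — A clear, B dirty
[2] after Suck: in A — A clear, B dirty
[3] after Right: in B — A clear, B dirty
[4] after Suck: in B — A clear, B clear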